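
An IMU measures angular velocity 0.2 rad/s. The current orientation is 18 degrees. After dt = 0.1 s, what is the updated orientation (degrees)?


delta_theta = w * dt = 0.2 * 0.1 = 0.02 rad
= 1.1459 deg
theta_new = 18 + 1.1459 = 19.1459 deg


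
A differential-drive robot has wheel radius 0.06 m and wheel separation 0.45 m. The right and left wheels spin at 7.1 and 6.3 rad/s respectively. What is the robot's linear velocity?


vR = r*wR = 0.06*7.1 = 0.426 m/s
vL = r*wL = 0.06*6.3 = 0.378 m/s
v = (vR+vL)/2 = 0.402 m/s
omega = (vR-vL)/L = 0.1067 rad/s
linear velocity = 0.402 m/s


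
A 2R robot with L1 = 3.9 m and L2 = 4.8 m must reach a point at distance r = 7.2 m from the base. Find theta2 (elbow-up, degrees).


cos(theta2) = (r^2 - L1^2 - L2^2) / (2*L1*L2)
cos(theta2) = (51.84 - 15.21 - 23.04) / 37.44
cos(theta2) = 0.362981
theta2 = 68.7166 degrees


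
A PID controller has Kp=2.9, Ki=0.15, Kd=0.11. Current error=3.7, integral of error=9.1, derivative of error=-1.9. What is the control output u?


u = Kp*e + Ki*int(e) + Kd*de/dt
= 2.9*3.7 + 0.15*9.1 + 0.11*(-1.9)
= 10.73 + 1.365 + -0.209
= 11.886


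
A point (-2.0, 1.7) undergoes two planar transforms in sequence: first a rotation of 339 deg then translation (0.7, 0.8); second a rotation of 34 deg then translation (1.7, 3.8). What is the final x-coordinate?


After transform 1:
x1 = cos(339)*-2.0 - sin(339)*1.7 + 0.7 = -0.5579
y1 = sin(339)*-2.0 + cos(339)*1.7 + 0.8 = 3.1038
After transform 2:
x2 = cos(34)*-0.5579 - sin(34)*3.1038 + 1.7
= -0.4982


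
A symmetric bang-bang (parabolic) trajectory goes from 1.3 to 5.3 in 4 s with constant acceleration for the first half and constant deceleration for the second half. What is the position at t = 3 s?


Symmetric rest-to-rest: each phase covers (pf-p0)/2 in time T/2. 0.5*a*(T/2)^2 = (pf-p0)/2 => a = 4*(pf-p0)/T^2
a = 4*(5.3-1.3)/4^2 = 1.0
t = 3 is in the deceleration phase (t > T/2).
p = pf - 0.5*a*(T-t)^2 = 5.3 - 0.5*1.0*1^2
= 4.8


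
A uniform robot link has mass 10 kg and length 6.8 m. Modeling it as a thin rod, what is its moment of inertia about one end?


I = (1/3) * m * L^2
= (1/3) * 10 * 6.8^2
= 0.333333 * 10 * 46.24
= 154.1333 kg*m^2


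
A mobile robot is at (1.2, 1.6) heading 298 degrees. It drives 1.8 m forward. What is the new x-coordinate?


x_new = x0 + d*cos(theta)
= 1.2 + 1.8*cos(298)
= 1.2 + 0.845
= 2.045


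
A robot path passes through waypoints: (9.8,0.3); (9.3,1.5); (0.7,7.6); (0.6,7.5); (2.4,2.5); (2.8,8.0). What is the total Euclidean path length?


Segment lengths:
  seg1 = sqrt((-0.5)^2 + (1.2)^2) = 1.3
  seg2 = sqrt((-8.6)^2 + (6.1)^2) = 10.5437
  seg3 = sqrt((-0.1)^2 + (-0.1)^2) = 0.1414
  seg4 = sqrt((1.8)^2 + (-5.0)^2) = 5.3141
  seg5 = sqrt((0.4)^2 + (5.5)^2) = 5.5145
Total = 22.8138


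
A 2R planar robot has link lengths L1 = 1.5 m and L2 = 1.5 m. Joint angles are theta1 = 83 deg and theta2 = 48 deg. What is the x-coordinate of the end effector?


Convert angles to radians: theta1 = 1.4486, theta2 = 0.8378
x = L1*cos(theta1) + L2*cos(theta1+theta2)
x = 0.1828 + -0.9841
x = -0.8013


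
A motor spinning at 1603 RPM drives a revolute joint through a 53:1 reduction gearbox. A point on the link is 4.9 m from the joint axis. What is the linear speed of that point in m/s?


omega_motor = 1603 * 2*pi/60 = 167.8658 rad/s
omega_joint = omega_motor / 53 = 3.1673 rad/s
v = omega_joint * r = 3.1673 * 4.9
= 15.5197 m/s


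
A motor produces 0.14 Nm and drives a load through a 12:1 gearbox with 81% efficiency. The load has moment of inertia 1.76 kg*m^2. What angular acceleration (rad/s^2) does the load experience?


tau_out = tau_motor * N * eta
= 0.14 * 12 * 0.81 = 1.3608 Nm
alpha = tau_out / I = 1.3608 / 1.76
= 0.7732 rad/s^2


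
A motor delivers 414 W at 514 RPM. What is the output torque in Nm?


omega = 514 * 2*pi/60 = 53.826 rad/s
tau = P / omega = 414 / 53.826
= 7.6915 Nm


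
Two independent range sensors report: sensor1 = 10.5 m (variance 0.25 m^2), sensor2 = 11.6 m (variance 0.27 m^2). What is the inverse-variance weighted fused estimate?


w1 = (1/var1) / (1/var1 + 1/var2)
   = 4.0 / (4.0 + 3.7037) = 0.5192
w2 = 1 - w1 = 0.4808
fused = w1*s1 + w2*s2 = 5.4519 + 5.5769
= 11.0288 m


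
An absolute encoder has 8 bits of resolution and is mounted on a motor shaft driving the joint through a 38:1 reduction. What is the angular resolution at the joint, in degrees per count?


counts = 2^8 = 256
effective counts at joint = 256 * 38 = 9728
resolution = 360 / 9728
= 0.037 deg/count


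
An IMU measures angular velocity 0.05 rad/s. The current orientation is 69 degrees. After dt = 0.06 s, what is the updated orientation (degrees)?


delta_theta = w * dt = 0.05 * 0.06 = 0.003 rad
= 0.1719 deg
theta_new = 69 + 0.1719 = 69.1719 deg


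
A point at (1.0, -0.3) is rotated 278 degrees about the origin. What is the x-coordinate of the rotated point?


x' = x*cos(theta) - y*sin(theta)
cos(278 deg) = 0.1392, sin(278 deg) = -0.9903
x' = 1.0 * 0.1392 - -0.3 * -0.9903
= 0.1392 - 0.2971
= -0.1579


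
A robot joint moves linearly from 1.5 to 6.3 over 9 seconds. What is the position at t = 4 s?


s = t/T = 4/9 = 0.4444
p(t) = p0 + (pf-p0)*s
= 1.5 + (6.3 - 1.5) * 0.4444
= 3.6333


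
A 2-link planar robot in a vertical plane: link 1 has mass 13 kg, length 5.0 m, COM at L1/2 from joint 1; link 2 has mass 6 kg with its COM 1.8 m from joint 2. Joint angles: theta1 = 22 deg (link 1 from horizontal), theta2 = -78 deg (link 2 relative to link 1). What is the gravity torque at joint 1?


Horizontal distance from joint 1 to link-1 COM:
  x_c1 = (L1/2)*cos(t1) = 2.5 * 0.9272 = 2.318 m
Horizontal distance from joint 1 to link-2 COM:
  x_c2 = L1*cos(t1) + Lc2*cos(t1+t2)
       = 5.0*0.9272 + 1.8*0.5592 = 5.6425 m
tau1 = m1*g*x_c1 + m2*g*x_c2
     = 13*9.81*2.318 + 6*9.81*5.6425
     = 295.6094 + 332.1156
     = 627.725 Nm


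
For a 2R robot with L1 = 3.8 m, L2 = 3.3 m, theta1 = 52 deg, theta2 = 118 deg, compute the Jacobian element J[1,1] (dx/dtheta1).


J[1,1] = -L1*sin(t1) - L2*sin(t1+t2)
= -3.8*sin(52) - 3.3*sin(170)
= -3.5675


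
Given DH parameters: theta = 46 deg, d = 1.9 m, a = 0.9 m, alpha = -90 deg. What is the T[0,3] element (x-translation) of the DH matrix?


T[0,3] = a * cos(theta)
= 0.9 * cos(46 deg)
= 0.9 * 0.6947
= 0.6252


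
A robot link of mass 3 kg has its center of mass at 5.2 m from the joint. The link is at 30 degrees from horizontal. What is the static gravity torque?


tau = m*g*L*cos(angle)
= 3 * 9.81 * 5.2 * cos(30 deg)
= 3 * 9.81 * 5.2 * 0.866
= 132.5331 Nm


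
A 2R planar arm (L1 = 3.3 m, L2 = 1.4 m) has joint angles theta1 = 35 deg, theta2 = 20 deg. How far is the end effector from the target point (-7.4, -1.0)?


End effector via forward kinematics:
x = L1*cos(t1) + L2*cos(t1+t2) = 3.5062
y = L1*sin(t1) + L2*sin(t1+t2) = 3.0396
Distance to target:
d = sqrt((-7.4 - 3.5062)^2 + (-1.0 - 3.0396)^2)
= sqrt(118.9454 + 16.3185)
= 11.6303 m


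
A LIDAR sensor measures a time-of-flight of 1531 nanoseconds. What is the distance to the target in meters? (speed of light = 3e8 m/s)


tof = 1531 ns = 1.531e-06 s
dist = c * tof / 2
= 3e8 * 1.531e-06 / 2
= 229.65 m


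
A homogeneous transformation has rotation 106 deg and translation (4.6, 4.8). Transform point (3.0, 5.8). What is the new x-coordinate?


x' = cos(theta)*px - sin(theta)*py + tx
= -0.2756*3.0 - 0.9613*5.8 + 4.6
= -1.8022


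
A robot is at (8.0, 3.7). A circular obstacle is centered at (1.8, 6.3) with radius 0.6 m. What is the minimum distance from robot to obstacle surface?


center_dist = sqrt((8.0-1.8)^2 + (3.7-6.3)^2)
= sqrt(38.44 + 6.76)
= 6.7231
min_dist = center_dist - radius = 6.7231 - 0.6 = 6.1231 m


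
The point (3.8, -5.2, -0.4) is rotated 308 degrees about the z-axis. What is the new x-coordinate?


Rotation about z-axis: x' = x*cos(theta) - y*sin(theta)
= 3.8 * 0.6157 - -5.2 * -0.788
= -1.7581


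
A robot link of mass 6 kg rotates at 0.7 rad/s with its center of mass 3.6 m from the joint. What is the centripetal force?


F = m * omega^2 * r
= 6 * 0.7^2 * 3.6
= 6 * 0.49 * 3.6
= 10.584 N


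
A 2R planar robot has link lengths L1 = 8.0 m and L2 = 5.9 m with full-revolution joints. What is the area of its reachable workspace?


r_max = L1 + L2 = 13.9 m
r_min = |L1 - L2| = 2.1 m
Area = pi*(r_max^2 - r_min^2)
= pi*(193.21 - 4.41)
= pi * 188.8
= 593.1327 m^2


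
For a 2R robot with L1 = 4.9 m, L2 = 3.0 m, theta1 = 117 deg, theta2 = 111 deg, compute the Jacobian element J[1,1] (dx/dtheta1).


J[1,1] = -L1*sin(t1) - L2*sin(t1+t2)
= -4.9*sin(117) - 3.0*sin(228)
= -2.1365


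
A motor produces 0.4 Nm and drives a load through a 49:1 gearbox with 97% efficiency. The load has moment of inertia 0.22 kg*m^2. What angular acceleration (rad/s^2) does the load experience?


tau_out = tau_motor * N * eta
= 0.4 * 49 * 0.97 = 19.012 Nm
alpha = tau_out / I = 19.012 / 0.22
= 86.4182 rad/s^2


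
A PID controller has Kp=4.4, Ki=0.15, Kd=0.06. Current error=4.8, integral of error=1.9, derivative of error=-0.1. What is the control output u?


u = Kp*e + Ki*int(e) + Kd*de/dt
= 4.4*4.8 + 0.15*1.9 + 0.06*(-0.1)
= 21.12 + 0.285 + -0.006
= 21.399


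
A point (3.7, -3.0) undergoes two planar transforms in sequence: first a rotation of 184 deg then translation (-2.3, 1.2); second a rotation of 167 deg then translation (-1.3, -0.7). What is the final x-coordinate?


After transform 1:
x1 = cos(184)*3.7 - sin(184)*-3.0 + -2.3 = -6.2003
y1 = sin(184)*3.7 + cos(184)*-3.0 + 1.2 = 3.9346
After transform 2:
x2 = cos(167)*-6.2003 - sin(167)*3.9346 + -1.3
= 3.8563


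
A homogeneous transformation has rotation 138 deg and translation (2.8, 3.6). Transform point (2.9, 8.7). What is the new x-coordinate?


x' = cos(theta)*px - sin(theta)*py + tx
= -0.7431*2.9 - 0.6691*8.7 + 2.8
= -5.1766


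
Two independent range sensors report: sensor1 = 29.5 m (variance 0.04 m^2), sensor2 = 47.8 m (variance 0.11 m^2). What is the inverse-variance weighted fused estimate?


w1 = (1/var1) / (1/var1 + 1/var2)
   = 25.0 / (25.0 + 9.0909) = 0.7333
w2 = 1 - w1 = 0.2667
fused = w1*s1 + w2*s2 = 21.6333 + 12.7467
= 34.38 m


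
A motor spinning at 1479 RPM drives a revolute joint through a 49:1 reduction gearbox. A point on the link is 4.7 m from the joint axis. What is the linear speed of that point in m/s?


omega_motor = 1479 * 2*pi/60 = 154.8805 rad/s
omega_joint = omega_motor / 49 = 3.1608 rad/s
v = omega_joint * r = 3.1608 * 4.7
= 14.8559 m/s


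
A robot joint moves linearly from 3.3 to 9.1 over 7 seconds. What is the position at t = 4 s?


s = t/T = 4/7 = 0.5714
p(t) = p0 + (pf-p0)*s
= 3.3 + (9.1 - 3.3) * 0.5714
= 6.6143


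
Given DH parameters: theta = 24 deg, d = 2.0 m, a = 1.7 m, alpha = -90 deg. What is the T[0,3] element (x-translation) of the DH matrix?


T[0,3] = a * cos(theta)
= 1.7 * cos(24 deg)
= 1.7 * 0.9135
= 1.553


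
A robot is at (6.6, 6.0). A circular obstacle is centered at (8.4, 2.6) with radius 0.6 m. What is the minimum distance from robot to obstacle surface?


center_dist = sqrt((6.6-8.4)^2 + (6.0-2.6)^2)
= sqrt(3.24 + 11.56)
= 3.8471
min_dist = center_dist - radius = 3.8471 - 0.6 = 3.2471 m


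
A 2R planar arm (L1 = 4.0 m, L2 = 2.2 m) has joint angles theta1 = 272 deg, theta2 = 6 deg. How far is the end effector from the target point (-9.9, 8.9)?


End effector via forward kinematics:
x = L1*cos(t1) + L2*cos(t1+t2) = 0.4458
y = L1*sin(t1) + L2*sin(t1+t2) = -6.1762
Distance to target:
d = sqrt((-9.9 - 0.4458)^2 + (8.9 - -6.1762)^2)
= sqrt(107.0351 + 227.2904)
= 18.2846 m


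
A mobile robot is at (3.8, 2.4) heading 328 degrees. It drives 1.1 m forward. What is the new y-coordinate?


y_new = y0 + d*sin(theta)
= 2.4 + 1.1*sin(328)
= 2.4 + -0.5829
= 1.8171


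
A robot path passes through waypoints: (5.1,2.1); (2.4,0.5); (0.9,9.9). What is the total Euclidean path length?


Segment lengths:
  seg1 = sqrt((-2.7)^2 + (-1.6)^2) = 3.1385
  seg2 = sqrt((-1.5)^2 + (9.4)^2) = 9.5189
Total = 12.6574


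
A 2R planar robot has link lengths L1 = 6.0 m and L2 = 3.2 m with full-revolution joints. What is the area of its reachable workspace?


r_max = L1 + L2 = 9.2 m
r_min = |L1 - L2| = 2.8 m
Area = pi*(r_max^2 - r_min^2)
= pi*(84.64 - 7.84)
= pi * 76.8
= 241.2743 m^2


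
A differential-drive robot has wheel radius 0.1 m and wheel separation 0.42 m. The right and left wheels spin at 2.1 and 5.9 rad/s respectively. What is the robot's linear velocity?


vR = r*wR = 0.1*2.1 = 0.21 m/s
vL = r*wL = 0.1*5.9 = 0.59 m/s
v = (vR+vL)/2 = 0.4 m/s
omega = (vR-vL)/L = -0.9048 rad/s
linear velocity = 0.4 m/s


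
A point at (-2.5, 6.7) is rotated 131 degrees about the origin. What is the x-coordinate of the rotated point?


x' = x*cos(theta) - y*sin(theta)
cos(131 deg) = -0.6561, sin(131 deg) = 0.7547
x' = -2.5 * -0.6561 - 6.7 * 0.7547
= 1.6401 - 5.0566
= -3.4164


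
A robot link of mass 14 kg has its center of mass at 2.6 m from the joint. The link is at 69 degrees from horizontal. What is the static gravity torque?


tau = m*g*L*cos(angle)
= 14 * 9.81 * 2.6 * cos(69 deg)
= 14 * 9.81 * 2.6 * 0.3584
= 127.9675 Nm


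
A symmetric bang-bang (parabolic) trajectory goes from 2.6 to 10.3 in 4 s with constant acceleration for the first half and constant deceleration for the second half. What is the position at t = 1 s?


Symmetric rest-to-rest: each phase covers (pf-p0)/2 in time T/2. 0.5*a*(T/2)^2 = (pf-p0)/2 => a = 4*(pf-p0)/T^2
a = 4*(10.3-2.6)/4^2 = 1.925
t = 1 is in the acceleration phase (t <= T/2).
p = p0 + 0.5*a*t^2 = 2.6 + 0.5*1.925*1^2
= 3.5625


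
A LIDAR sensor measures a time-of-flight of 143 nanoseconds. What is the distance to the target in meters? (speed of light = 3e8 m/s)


tof = 143 ns = 1.43e-07 s
dist = c * tof / 2
= 3e8 * 1.43e-07 / 2
= 21.45 m


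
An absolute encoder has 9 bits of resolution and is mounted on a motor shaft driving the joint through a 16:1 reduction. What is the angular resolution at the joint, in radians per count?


counts = 2^9 = 512
effective counts at joint = 512 * 16 = 8192
resolution = 2*pi / 8192
= 7.6699e-04 rad/count


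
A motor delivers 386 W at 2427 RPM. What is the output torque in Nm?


omega = 2427 * 2*pi/60 = 254.1548 rad/s
tau = P / omega = 386 / 254.1548
= 1.5188 Nm


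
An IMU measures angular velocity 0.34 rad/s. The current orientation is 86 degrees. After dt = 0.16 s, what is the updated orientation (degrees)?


delta_theta = w * dt = 0.34 * 0.16 = 0.0544 rad
= 3.1169 deg
theta_new = 86 + 3.1169 = 89.1169 deg


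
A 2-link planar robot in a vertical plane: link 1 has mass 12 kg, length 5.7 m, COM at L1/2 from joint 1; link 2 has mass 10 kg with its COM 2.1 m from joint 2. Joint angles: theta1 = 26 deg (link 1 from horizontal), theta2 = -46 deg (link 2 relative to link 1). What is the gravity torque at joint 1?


Horizontal distance from joint 1 to link-1 COM:
  x_c1 = (L1/2)*cos(t1) = 2.85 * 0.8988 = 2.5616 m
Horizontal distance from joint 1 to link-2 COM:
  x_c2 = L1*cos(t1) + Lc2*cos(t1+t2)
       = 5.7*0.8988 + 2.1*0.9397 = 7.0965 m
tau1 = m1*g*x_c1 + m2*g*x_c2
     = 12*9.81*2.5616 + 10*9.81*7.0965
     = 301.5472 + 696.1647
     = 997.7119 Nm


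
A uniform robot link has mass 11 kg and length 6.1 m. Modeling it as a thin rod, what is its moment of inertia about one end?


I = (1/3) * m * L^2
= (1/3) * 11 * 6.1^2
= 0.333333 * 11 * 37.21
= 136.4367 kg*m^2


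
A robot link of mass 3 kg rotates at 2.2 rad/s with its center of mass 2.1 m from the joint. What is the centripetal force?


F = m * omega^2 * r
= 3 * 2.2^2 * 2.1
= 3 * 4.84 * 2.1
= 30.492 N


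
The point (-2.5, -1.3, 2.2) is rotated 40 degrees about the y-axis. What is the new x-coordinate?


Rotation about y-axis: x' = x*cos(theta) + z*sin(theta)
= -2.5 * 0.766 + 2.2 * 0.6428
= -0.501


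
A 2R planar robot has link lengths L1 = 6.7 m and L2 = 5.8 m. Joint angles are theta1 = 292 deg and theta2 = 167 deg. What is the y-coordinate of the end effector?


Convert angles to radians: theta1 = 5.0964, theta2 = 2.9147
y = L1*sin(theta1) + L2*sin(theta1+theta2)
y = -6.2121 + 5.7286
y = -0.4835


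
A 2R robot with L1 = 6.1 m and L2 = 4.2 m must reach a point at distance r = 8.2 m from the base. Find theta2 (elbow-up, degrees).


cos(theta2) = (r^2 - L1^2 - L2^2) / (2*L1*L2)
cos(theta2) = (67.24 - 37.21 - 17.64) / 51.24
cos(theta2) = 0.241803
theta2 = 76.007 degrees


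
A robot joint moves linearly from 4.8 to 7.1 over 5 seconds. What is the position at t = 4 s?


s = t/T = 4/5 = 0.8
p(t) = p0 + (pf-p0)*s
= 4.8 + (7.1 - 4.8) * 0.8
= 6.64


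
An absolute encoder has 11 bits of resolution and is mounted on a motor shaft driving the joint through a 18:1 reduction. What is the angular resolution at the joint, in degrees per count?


counts = 2^11 = 2048
effective counts at joint = 2048 * 18 = 36864
resolution = 360 / 36864
= 0.0098 deg/count


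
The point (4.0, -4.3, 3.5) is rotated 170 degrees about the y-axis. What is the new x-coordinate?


Rotation about y-axis: x' = x*cos(theta) + z*sin(theta)
= 4.0 * -0.9848 + 3.5 * 0.1736
= -3.3315


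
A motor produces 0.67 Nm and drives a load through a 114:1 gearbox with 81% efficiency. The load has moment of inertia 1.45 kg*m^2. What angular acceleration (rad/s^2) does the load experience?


tau_out = tau_motor * N * eta
= 0.67 * 114 * 0.81 = 61.8678 Nm
alpha = tau_out / I = 61.8678 / 1.45
= 42.6674 rad/s^2


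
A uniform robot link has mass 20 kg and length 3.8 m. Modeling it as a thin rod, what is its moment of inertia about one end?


I = (1/3) * m * L^2
= (1/3) * 20 * 3.8^2
= 0.333333 * 20 * 14.44
= 96.2667 kg*m^2


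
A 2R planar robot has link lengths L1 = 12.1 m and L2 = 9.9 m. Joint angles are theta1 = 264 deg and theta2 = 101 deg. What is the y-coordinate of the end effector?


Convert angles to radians: theta1 = 4.6077, theta2 = 1.7628
y = L1*sin(theta1) + L2*sin(theta1+theta2)
y = -12.0337 + 0.8628
y = -11.1709


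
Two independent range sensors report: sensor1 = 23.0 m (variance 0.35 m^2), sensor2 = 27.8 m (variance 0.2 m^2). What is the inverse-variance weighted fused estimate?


w1 = (1/var1) / (1/var1 + 1/var2)
   = 2.8571 / (2.8571 + 5.0) = 0.3636
w2 = 1 - w1 = 0.6364
fused = w1*s1 + w2*s2 = 8.3636 + 17.6909
= 26.0545 m


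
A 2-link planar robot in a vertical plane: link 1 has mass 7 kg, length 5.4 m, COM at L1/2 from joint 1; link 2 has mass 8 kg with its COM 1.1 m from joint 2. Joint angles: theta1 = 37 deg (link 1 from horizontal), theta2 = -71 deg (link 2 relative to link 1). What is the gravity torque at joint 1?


Horizontal distance from joint 1 to link-1 COM:
  x_c1 = (L1/2)*cos(t1) = 2.7 * 0.7986 = 2.1563 m
Horizontal distance from joint 1 to link-2 COM:
  x_c2 = L1*cos(t1) + Lc2*cos(t1+t2)
       = 5.4*0.7986 + 1.1*0.829 = 5.2246 m
tau1 = m1*g*x_c1 + m2*g*x_c2
     = 7*9.81*2.1563 + 8*9.81*5.2246
     = 148.0742 + 410.0245
     = 558.0987 Nm


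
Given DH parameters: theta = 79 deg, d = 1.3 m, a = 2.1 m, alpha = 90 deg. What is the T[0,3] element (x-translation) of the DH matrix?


T[0,3] = a * cos(theta)
= 2.1 * cos(79 deg)
= 2.1 * 0.1908
= 0.4007


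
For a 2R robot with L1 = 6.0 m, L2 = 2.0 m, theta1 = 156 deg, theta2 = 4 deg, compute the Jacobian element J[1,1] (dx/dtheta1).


J[1,1] = -L1*sin(t1) - L2*sin(t1+t2)
= -6.0*sin(156) - 2.0*sin(160)
= -3.1245


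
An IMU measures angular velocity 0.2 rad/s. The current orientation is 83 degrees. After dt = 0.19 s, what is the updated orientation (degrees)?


delta_theta = w * dt = 0.2 * 0.19 = 0.038 rad
= 2.1772 deg
theta_new = 83 + 2.1772 = 85.1772 deg


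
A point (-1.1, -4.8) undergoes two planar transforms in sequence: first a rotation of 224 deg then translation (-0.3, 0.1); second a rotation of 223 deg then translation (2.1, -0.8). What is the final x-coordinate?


After transform 1:
x1 = cos(224)*-1.1 - sin(224)*-4.8 + -0.3 = -2.8431
y1 = sin(224)*-1.1 + cos(224)*-4.8 + 0.1 = 4.317
After transform 2:
x2 = cos(223)*-2.8431 - sin(223)*4.317 + 2.1
= 7.1235


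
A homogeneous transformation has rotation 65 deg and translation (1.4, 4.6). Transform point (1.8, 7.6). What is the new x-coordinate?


x' = cos(theta)*px - sin(theta)*py + tx
= 0.4226*1.8 - 0.9063*7.6 + 1.4
= -4.7272


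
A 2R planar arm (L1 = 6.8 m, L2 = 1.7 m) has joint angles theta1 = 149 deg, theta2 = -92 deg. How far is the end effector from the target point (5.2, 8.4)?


End effector via forward kinematics:
x = L1*cos(t1) + L2*cos(t1+t2) = -4.9029
y = L1*sin(t1) + L2*sin(t1+t2) = 4.928
Distance to target:
d = sqrt((5.2 - -4.9029)^2 + (8.4 - 4.928)^2)
= sqrt(102.0676 + 12.0548)
= 10.6828 m


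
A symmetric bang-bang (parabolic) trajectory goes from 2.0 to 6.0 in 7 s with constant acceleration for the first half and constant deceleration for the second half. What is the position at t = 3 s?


Symmetric rest-to-rest: each phase covers (pf-p0)/2 in time T/2. 0.5*a*(T/2)^2 = (pf-p0)/2 => a = 4*(pf-p0)/T^2
a = 4*(6.0-2.0)/7^2 = 0.3265
t = 3 is in the acceleration phase (t <= T/2).
p = p0 + 0.5*a*t^2 = 2.0 + 0.5*0.3265*3^2
= 3.4694


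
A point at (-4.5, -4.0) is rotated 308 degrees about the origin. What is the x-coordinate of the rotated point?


x' = x*cos(theta) - y*sin(theta)
cos(308 deg) = 0.6157, sin(308 deg) = -0.788
x' = -4.5 * 0.6157 - -4.0 * -0.788
= -2.7705 - 3.152
= -5.9225


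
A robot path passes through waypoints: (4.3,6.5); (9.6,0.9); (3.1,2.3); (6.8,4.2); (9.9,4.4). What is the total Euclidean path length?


Segment lengths:
  seg1 = sqrt((5.3)^2 + (-5.6)^2) = 7.7104
  seg2 = sqrt((-6.5)^2 + (1.4)^2) = 6.6491
  seg3 = sqrt((3.7)^2 + (1.9)^2) = 4.1593
  seg4 = sqrt((3.1)^2 + (0.2)^2) = 3.1064
Total = 21.6252


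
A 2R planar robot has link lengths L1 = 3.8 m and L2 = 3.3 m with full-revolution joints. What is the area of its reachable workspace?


r_max = L1 + L2 = 7.1 m
r_min = |L1 - L2| = 0.5 m
Area = pi*(r_max^2 - r_min^2)
= pi*(50.41 - 0.25)
= pi * 50.16
= 157.5823 m^2


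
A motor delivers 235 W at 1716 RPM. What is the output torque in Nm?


omega = 1716 * 2*pi/60 = 179.6991 rad/s
tau = P / omega = 235 / 179.6991
= 1.3077 Nm


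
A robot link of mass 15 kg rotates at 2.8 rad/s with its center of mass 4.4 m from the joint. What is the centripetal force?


F = m * omega^2 * r
= 15 * 2.8^2 * 4.4
= 15 * 7.84 * 4.4
= 517.44 N


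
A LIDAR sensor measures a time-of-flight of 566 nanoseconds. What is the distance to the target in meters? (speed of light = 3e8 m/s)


tof = 566 ns = 5.66e-07 s
dist = c * tof / 2
= 3e8 * 5.66e-07 / 2
= 84.9 m


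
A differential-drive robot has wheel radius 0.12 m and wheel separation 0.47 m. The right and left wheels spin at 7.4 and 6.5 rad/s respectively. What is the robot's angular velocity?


vR = r*wR = 0.12*7.4 = 0.888 m/s
vL = r*wL = 0.12*6.5 = 0.78 m/s
v = (vR+vL)/2 = 0.834 m/s
omega = (vR-vL)/L = 0.2298 rad/s
angular velocity = 0.2298 rad/s


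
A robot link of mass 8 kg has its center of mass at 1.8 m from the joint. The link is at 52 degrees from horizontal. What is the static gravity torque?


tau = m*g*L*cos(angle)
= 8 * 9.81 * 1.8 * cos(52 deg)
= 8 * 9.81 * 1.8 * 0.6157
= 86.9708 Nm


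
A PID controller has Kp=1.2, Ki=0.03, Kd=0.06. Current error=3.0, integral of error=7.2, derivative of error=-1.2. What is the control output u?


u = Kp*e + Ki*int(e) + Kd*de/dt
= 1.2*3.0 + 0.03*7.2 + 0.06*(-1.2)
= 3.6 + 0.216 + -0.072
= 3.744


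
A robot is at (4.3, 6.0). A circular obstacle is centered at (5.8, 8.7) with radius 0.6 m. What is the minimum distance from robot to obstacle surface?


center_dist = sqrt((4.3-5.8)^2 + (6.0-8.7)^2)
= sqrt(2.25 + 7.29)
= 3.0887
min_dist = center_dist - radius = 3.0887 - 0.6 = 2.4887 m


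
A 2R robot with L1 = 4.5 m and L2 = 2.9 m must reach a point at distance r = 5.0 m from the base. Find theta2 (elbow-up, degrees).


cos(theta2) = (r^2 - L1^2 - L2^2) / (2*L1*L2)
cos(theta2) = (25.0 - 20.25 - 8.41) / 26.1
cos(theta2) = -0.14023
theta2 = 98.0611 degrees


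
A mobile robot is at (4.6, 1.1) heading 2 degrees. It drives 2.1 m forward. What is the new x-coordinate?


x_new = x0 + d*cos(theta)
= 4.6 + 2.1*cos(2)
= 4.6 + 2.0987
= 6.6987


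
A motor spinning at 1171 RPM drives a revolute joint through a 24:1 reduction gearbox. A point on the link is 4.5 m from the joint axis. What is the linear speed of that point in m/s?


omega_motor = 1171 * 2*pi/60 = 122.6268 rad/s
omega_joint = omega_motor / 24 = 5.1095 rad/s
v = omega_joint * r = 5.1095 * 4.5
= 22.9925 m/s


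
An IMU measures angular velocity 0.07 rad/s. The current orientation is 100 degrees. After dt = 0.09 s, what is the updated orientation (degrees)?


delta_theta = w * dt = 0.07 * 0.09 = 0.0063 rad
= 0.361 deg
theta_new = 100 + 0.361 = 100.361 deg


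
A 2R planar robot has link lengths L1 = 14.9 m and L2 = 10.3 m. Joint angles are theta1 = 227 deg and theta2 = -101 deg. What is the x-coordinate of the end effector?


Convert angles to radians: theta1 = 3.9619, theta2 = -1.7628
x = L1*cos(theta1) + L2*cos(theta1+theta2)
x = -10.1618 + -6.0542
x = -16.216


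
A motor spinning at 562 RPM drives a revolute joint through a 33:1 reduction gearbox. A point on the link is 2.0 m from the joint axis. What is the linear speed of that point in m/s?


omega_motor = 562 * 2*pi/60 = 58.8525 rad/s
omega_joint = omega_motor / 33 = 1.7834 rad/s
v = omega_joint * r = 1.7834 * 2.0
= 3.5668 m/s


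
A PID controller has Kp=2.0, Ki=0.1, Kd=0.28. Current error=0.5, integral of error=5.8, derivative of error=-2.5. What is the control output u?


u = Kp*e + Ki*int(e) + Kd*de/dt
= 2.0*0.5 + 0.1*5.8 + 0.28*(-2.5)
= 1.0 + 0.58 + -0.7
= 0.88


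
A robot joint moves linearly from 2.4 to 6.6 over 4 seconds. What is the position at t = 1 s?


s = t/T = 1/4 = 0.25
p(t) = p0 + (pf-p0)*s
= 2.4 + (6.6 - 2.4) * 0.25
= 3.45


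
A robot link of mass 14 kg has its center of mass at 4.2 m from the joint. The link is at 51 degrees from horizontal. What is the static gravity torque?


tau = m*g*L*cos(angle)
= 14 * 9.81 * 4.2 * cos(51 deg)
= 14 * 9.81 * 4.2 * 0.6293
= 363.0096 Nm


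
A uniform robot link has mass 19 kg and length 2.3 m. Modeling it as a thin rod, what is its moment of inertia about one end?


I = (1/3) * m * L^2
= (1/3) * 19 * 2.3^2
= 0.333333 * 19 * 5.29
= 33.5033 kg*m^2


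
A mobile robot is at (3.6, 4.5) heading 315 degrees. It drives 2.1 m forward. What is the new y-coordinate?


y_new = y0 + d*sin(theta)
= 4.5 + 2.1*sin(315)
= 4.5 + -1.4849
= 3.0151


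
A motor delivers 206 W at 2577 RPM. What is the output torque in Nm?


omega = 2577 * 2*pi/60 = 269.8628 rad/s
tau = P / omega = 206 / 269.8628
= 0.7634 Nm


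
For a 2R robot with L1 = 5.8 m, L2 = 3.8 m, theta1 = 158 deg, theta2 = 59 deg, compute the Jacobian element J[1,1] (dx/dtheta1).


J[1,1] = -L1*sin(t1) - L2*sin(t1+t2)
= -5.8*sin(158) - 3.8*sin(217)
= 0.1142


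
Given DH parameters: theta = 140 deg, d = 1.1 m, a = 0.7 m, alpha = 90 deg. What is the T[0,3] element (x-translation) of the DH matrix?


T[0,3] = a * cos(theta)
= 0.7 * cos(140 deg)
= 0.7 * -0.766
= -0.5362


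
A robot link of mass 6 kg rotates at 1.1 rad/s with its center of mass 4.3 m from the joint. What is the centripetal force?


F = m * omega^2 * r
= 6 * 1.1^2 * 4.3
= 6 * 1.21 * 4.3
= 31.218 N


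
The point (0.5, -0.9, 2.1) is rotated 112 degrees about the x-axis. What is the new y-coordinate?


Rotation about x-axis: y' = y*cos(theta) - z*sin(theta)
= -0.9 * -0.3746 - 2.1 * 0.9272
= -1.6099


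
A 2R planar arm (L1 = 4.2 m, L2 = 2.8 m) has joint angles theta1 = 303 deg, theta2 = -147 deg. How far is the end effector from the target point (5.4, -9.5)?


End effector via forward kinematics:
x = L1*cos(t1) + L2*cos(t1+t2) = -0.2704
y = L1*sin(t1) + L2*sin(t1+t2) = -2.3836
Distance to target:
d = sqrt((5.4 - -0.2704)^2 + (-9.5 - -2.3836)^2)
= sqrt(32.1539 + 50.6438)
= 9.0993 m


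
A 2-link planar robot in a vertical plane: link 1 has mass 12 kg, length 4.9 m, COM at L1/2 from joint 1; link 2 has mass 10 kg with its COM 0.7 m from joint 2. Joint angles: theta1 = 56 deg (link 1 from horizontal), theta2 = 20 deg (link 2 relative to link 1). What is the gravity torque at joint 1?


Horizontal distance from joint 1 to link-1 COM:
  x_c1 = (L1/2)*cos(t1) = 2.45 * 0.5592 = 1.37 m
Horizontal distance from joint 1 to link-2 COM:
  x_c2 = L1*cos(t1) + Lc2*cos(t1+t2)
       = 4.9*0.5592 + 0.7*0.2419 = 2.9094 m
tau1 = m1*g*x_c1 + m2*g*x_c2
     = 12*9.81*1.37 + 10*9.81*2.9094
     = 161.2791 + 285.4112
     = 446.6903 Nm


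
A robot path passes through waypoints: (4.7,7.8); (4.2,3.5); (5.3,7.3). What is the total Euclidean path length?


Segment lengths:
  seg1 = sqrt((-0.5)^2 + (-4.3)^2) = 4.329
  seg2 = sqrt((1.1)^2 + (3.8)^2) = 3.956
Total = 8.285


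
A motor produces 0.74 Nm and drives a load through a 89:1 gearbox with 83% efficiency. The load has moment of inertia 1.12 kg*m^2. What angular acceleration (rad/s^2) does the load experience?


tau_out = tau_motor * N * eta
= 0.74 * 89 * 0.83 = 54.6638 Nm
alpha = tau_out / I = 54.6638 / 1.12
= 48.807 rad/s^2


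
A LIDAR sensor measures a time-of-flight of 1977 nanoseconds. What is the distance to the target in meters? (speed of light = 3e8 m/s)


tof = 1977 ns = 1.977e-06 s
dist = c * tof / 2
= 3e8 * 1.977e-06 / 2
= 296.55 m


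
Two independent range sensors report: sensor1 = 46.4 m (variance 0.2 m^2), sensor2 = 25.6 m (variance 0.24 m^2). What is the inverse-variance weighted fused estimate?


w1 = (1/var1) / (1/var1 + 1/var2)
   = 5.0 / (5.0 + 4.1667) = 0.5455
w2 = 1 - w1 = 0.4545
fused = w1*s1 + w2*s2 = 25.3091 + 11.6364
= 36.9455 m


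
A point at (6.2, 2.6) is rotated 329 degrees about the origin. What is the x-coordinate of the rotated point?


x' = x*cos(theta) - y*sin(theta)
cos(329 deg) = 0.8572, sin(329 deg) = -0.515
x' = 6.2 * 0.8572 - 2.6 * -0.515
= 5.3144 - -1.3391
= 6.6535


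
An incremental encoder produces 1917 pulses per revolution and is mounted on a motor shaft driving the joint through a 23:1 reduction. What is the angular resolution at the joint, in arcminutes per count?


counts per rev = 1917
effective counts at joint = 1917 * 23 = 44091
resolution = 360*60 / 44091
= 0.4899 arcmin/count


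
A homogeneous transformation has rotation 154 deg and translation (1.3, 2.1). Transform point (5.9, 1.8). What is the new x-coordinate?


x' = cos(theta)*px - sin(theta)*py + tx
= -0.8988*5.9 - 0.4384*1.8 + 1.3
= -4.792


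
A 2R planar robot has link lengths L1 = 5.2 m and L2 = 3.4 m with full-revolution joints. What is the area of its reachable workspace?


r_max = L1 + L2 = 8.6 m
r_min = |L1 - L2| = 1.8 m
Area = pi*(r_max^2 - r_min^2)
= pi*(73.96 - 3.24)
= pi * 70.72
= 222.1734 m^2


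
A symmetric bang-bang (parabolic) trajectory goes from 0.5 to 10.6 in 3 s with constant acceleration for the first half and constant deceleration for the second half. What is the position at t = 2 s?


Symmetric rest-to-rest: each phase covers (pf-p0)/2 in time T/2. 0.5*a*(T/2)^2 = (pf-p0)/2 => a = 4*(pf-p0)/T^2
a = 4*(10.6-0.5)/3^2 = 4.4889
t = 2 is in the deceleration phase (t > T/2).
p = pf - 0.5*a*(T-t)^2 = 10.6 - 0.5*4.4889*1^2
= 8.3556


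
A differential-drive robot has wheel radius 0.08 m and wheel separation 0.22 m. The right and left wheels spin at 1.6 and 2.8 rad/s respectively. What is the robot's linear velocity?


vR = r*wR = 0.08*1.6 = 0.128 m/s
vL = r*wL = 0.08*2.8 = 0.224 m/s
v = (vR+vL)/2 = 0.176 m/s
omega = (vR-vL)/L = -0.4364 rad/s
linear velocity = 0.176 m/s


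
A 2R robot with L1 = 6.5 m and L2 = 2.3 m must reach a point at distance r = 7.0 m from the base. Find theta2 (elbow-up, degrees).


cos(theta2) = (r^2 - L1^2 - L2^2) / (2*L1*L2)
cos(theta2) = (49.0 - 42.25 - 5.29) / 29.9
cos(theta2) = 0.048829
theta2 = 87.2012 degrees


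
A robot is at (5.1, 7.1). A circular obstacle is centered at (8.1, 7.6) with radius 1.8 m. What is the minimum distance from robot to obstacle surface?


center_dist = sqrt((5.1-8.1)^2 + (7.1-7.6)^2)
= sqrt(9.0 + 0.25)
= 3.0414
min_dist = center_dist - radius = 3.0414 - 1.8 = 1.2414 m


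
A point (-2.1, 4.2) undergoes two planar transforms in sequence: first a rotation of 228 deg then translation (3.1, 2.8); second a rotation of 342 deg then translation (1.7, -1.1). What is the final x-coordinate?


After transform 1:
x1 = cos(228)*-2.1 - sin(228)*4.2 + 3.1 = 7.6264
y1 = sin(228)*-2.1 + cos(228)*4.2 + 2.8 = 1.5503
After transform 2:
x2 = cos(342)*7.6264 - sin(342)*1.5503 + 1.7
= 9.4322


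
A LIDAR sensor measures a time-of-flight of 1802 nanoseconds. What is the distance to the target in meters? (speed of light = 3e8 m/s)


tof = 1802 ns = 1.802e-06 s
dist = c * tof / 2
= 3e8 * 1.802e-06 / 2
= 270.3 m


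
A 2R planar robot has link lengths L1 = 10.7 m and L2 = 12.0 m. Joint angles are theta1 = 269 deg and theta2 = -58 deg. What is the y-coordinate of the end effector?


Convert angles to radians: theta1 = 4.6949, theta2 = -1.0123
y = L1*sin(theta1) + L2*sin(theta1+theta2)
y = -10.6984 + -6.1805
y = -16.8788


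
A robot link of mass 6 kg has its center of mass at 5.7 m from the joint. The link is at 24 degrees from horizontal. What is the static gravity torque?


tau = m*g*L*cos(angle)
= 6 * 9.81 * 5.7 * cos(24 deg)
= 6 * 9.81 * 5.7 * 0.9135
= 306.4963 Nm


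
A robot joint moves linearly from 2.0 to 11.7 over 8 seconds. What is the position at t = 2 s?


s = t/T = 2/8 = 0.25
p(t) = p0 + (pf-p0)*s
= 2.0 + (11.7 - 2.0) * 0.25
= 4.425


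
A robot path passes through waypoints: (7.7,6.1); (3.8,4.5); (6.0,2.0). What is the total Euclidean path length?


Segment lengths:
  seg1 = sqrt((-3.9)^2 + (-1.6)^2) = 4.2154
  seg2 = sqrt((2.2)^2 + (-2.5)^2) = 3.3302
Total = 7.5456


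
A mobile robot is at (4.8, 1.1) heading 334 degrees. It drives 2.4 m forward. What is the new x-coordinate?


x_new = x0 + d*cos(theta)
= 4.8 + 2.4*cos(334)
= 4.8 + 2.1571
= 6.9571


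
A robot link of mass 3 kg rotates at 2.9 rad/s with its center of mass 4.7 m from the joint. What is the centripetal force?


F = m * omega^2 * r
= 3 * 2.9^2 * 4.7
= 3 * 8.41 * 4.7
= 118.581 N


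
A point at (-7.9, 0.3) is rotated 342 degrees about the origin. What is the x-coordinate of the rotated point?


x' = x*cos(theta) - y*sin(theta)
cos(342 deg) = 0.9511, sin(342 deg) = -0.309
x' = -7.9 * 0.9511 - 0.3 * -0.309
= -7.5133 - -0.0927
= -7.4206


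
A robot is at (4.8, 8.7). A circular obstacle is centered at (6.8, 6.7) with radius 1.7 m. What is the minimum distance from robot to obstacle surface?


center_dist = sqrt((4.8-6.8)^2 + (8.7-6.7)^2)
= sqrt(4.0 + 4.0)
= 2.8284
min_dist = center_dist - radius = 2.8284 - 1.7 = 1.1284 m


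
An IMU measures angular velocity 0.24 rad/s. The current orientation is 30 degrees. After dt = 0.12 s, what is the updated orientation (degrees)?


delta_theta = w * dt = 0.24 * 0.12 = 0.0288 rad
= 1.6501 deg
theta_new = 30 + 1.6501 = 31.6501 deg


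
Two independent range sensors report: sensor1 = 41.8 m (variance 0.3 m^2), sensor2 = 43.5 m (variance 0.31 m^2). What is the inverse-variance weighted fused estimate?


w1 = (1/var1) / (1/var1 + 1/var2)
   = 3.3333 / (3.3333 + 3.2258) = 0.5082
w2 = 1 - w1 = 0.4918
fused = w1*s1 + w2*s2 = 21.2426 + 21.3934
= 42.6361 m


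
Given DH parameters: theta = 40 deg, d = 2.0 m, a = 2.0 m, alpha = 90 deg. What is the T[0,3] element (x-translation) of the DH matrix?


T[0,3] = a * cos(theta)
= 2.0 * cos(40 deg)
= 2.0 * 0.766
= 1.5321


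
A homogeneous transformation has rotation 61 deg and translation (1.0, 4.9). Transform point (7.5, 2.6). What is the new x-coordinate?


x' = cos(theta)*px - sin(theta)*py + tx
= 0.4848*7.5 - 0.8746*2.6 + 1.0
= 2.3621


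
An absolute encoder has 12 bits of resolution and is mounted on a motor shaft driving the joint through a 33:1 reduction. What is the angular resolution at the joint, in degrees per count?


counts = 2^12 = 4096
effective counts at joint = 4096 * 33 = 135168
resolution = 360 / 135168
= 0.0027 deg/count


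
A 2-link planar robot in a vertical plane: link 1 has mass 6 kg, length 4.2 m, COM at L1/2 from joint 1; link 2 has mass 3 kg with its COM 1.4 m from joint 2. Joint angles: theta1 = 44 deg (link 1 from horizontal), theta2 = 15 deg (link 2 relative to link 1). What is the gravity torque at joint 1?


Horizontal distance from joint 1 to link-1 COM:
  x_c1 = (L1/2)*cos(t1) = 2.1 * 0.7193 = 1.5106 m
Horizontal distance from joint 1 to link-2 COM:
  x_c2 = L1*cos(t1) + Lc2*cos(t1+t2)
       = 4.2*0.7193 + 1.4*0.515 = 3.7423 m
tau1 = m1*g*x_c1 + m2*g*x_c2
     = 6*9.81*1.5106 + 3*9.81*3.7423
     = 88.9147 + 110.1353
     = 199.05 Nm


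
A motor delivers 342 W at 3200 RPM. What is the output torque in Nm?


omega = 3200 * 2*pi/60 = 335.1032 rad/s
tau = P / omega = 342 / 335.1032
= 1.0206 Nm


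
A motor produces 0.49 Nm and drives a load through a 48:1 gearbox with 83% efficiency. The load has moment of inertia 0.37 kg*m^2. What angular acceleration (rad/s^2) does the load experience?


tau_out = tau_motor * N * eta
= 0.49 * 48 * 0.83 = 19.5216 Nm
alpha = tau_out / I = 19.5216 / 0.37
= 52.7611 rad/s^2


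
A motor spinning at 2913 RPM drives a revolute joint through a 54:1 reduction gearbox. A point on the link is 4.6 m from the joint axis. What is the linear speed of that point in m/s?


omega_motor = 2913 * 2*pi/60 = 305.0486 rad/s
omega_joint = omega_motor / 54 = 5.649 rad/s
v = omega_joint * r = 5.649 * 4.6
= 25.9856 m/s


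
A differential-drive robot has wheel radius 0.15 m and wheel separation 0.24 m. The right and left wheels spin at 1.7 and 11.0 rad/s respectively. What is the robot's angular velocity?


vR = r*wR = 0.15*1.7 = 0.255 m/s
vL = r*wL = 0.15*11.0 = 1.65 m/s
v = (vR+vL)/2 = 0.9525 m/s
omega = (vR-vL)/L = -5.8125 rad/s
angular velocity = -5.8125 rad/s


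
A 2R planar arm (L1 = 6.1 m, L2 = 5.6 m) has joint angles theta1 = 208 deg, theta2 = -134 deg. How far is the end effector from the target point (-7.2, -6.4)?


End effector via forward kinematics:
x = L1*cos(t1) + L2*cos(t1+t2) = -3.8424
y = L1*sin(t1) + L2*sin(t1+t2) = 2.5193
Distance to target:
d = sqrt((-7.2 - -3.8424)^2 + (-6.4 - 2.5193)^2)
= sqrt(11.2734 + 79.5537)
= 9.5303 m


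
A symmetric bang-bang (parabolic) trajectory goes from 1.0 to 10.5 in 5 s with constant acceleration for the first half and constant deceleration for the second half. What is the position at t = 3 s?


Symmetric rest-to-rest: each phase covers (pf-p0)/2 in time T/2. 0.5*a*(T/2)^2 = (pf-p0)/2 => a = 4*(pf-p0)/T^2
a = 4*(10.5-1.0)/5^2 = 1.52
t = 3 is in the deceleration phase (t > T/2).
p = pf - 0.5*a*(T-t)^2 = 10.5 - 0.5*1.52*2^2
= 7.46


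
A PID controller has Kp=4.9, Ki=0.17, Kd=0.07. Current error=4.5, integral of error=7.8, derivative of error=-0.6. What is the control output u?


u = Kp*e + Ki*int(e) + Kd*de/dt
= 4.9*4.5 + 0.17*7.8 + 0.07*(-0.6)
= 22.05 + 1.326 + -0.042
= 23.334


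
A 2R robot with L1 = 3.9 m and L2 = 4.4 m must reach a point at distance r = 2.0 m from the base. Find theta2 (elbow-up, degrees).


cos(theta2) = (r^2 - L1^2 - L2^2) / (2*L1*L2)
cos(theta2) = (4.0 - 15.21 - 19.36) / 34.32
cos(theta2) = -0.890734
theta2 = 152.9657 degrees


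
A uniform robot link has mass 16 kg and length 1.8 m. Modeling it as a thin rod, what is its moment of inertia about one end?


I = (1/3) * m * L^2
= (1/3) * 16 * 1.8^2
= 0.333333 * 16 * 3.24
= 17.28 kg*m^2


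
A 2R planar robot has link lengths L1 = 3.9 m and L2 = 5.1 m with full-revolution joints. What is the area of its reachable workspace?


r_max = L1 + L2 = 9.0 m
r_min = |L1 - L2| = 1.2 m
Area = pi*(r_max^2 - r_min^2)
= pi*(81.0 - 1.44)
= pi * 79.56
= 249.9451 m^2
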